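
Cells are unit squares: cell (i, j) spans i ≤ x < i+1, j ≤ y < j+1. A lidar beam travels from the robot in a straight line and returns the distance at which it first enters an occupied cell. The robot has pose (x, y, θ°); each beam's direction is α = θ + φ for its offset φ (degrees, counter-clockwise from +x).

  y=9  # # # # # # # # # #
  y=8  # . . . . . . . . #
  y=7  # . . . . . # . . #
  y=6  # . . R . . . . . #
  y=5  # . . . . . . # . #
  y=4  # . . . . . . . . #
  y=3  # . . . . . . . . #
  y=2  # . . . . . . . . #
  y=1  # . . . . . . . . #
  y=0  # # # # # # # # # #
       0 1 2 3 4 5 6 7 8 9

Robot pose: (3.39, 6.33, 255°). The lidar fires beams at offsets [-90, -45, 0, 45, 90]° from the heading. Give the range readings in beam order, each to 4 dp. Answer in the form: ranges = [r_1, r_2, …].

beam 1: φ=-90°, α=165°
  cosα=-0.9659 sinα=0.2588 | (3,6) | tMaxX 0.4038 tMaxY 2.5887 | tΔX 1.0353 tΔY 3.8637
    t=0.4038 [x] (2,6)
    t=1.4390 [x] (1,6)
    t=2.4743 [x] (0,6) — stop
  → r_1 = 2.4743
beam 2: φ=-45°, α=210°
  cosα=-0.8660 sinα=-0.5000 | (3,6) | tMaxX 0.4503 tMaxY 0.6600 | tΔX 1.1547 tΔY 2.0000
    t=0.4503 [x] (2,6)
    t=0.6600 [y] (2,5)
    t=1.6050 [x] (1,5)
    t=2.6600 [y] (1,4)
    t=2.7597 [x] (0,4) — stop
  → r_2 = 2.7597
beam 3: φ=0°, α=255°
  cosα=-0.2588 sinα=-0.9659 | (3,6) | tMaxX 1.5068 tMaxY 0.3416 | tΔX 3.8637 tΔY 1.0353
    t=0.3416 [y] (3,5)
    t=1.3769 [y] (3,4)
    t=1.5068 [x] (2,4)
    t=2.4122 [y] (2,3)
    t=3.4475 [y] (2,2)
    t=4.4827 [y] (2,1)
    t=5.3705 [x] (1,1)
    t=5.5180 [y] (1,0) — stop
  → r_3 = 5.5180
beam 4: φ=45°, α=300°
  cosα=0.5000 sinα=-0.8660 | (3,6) | tMaxX 1.2200 tMaxY 0.3811 | tΔX 2.0000 tΔY 1.1547
    t=0.3811 [y] (3,5)
    t=1.2200 [x] (4,5)
    t=1.5358 [y] (4,4)
    t=2.6905 [y] (4,3)
    t=3.2200 [x] (5,3)
    t=3.8452 [y] (5,2)
    t=4.9999 [y] (5,1)
    t=5.2200 [x] (6,1)
    t=6.1546 [y] (6,0) — stop
  → r_4 = 6.1546
beam 5: φ=90°, α=345°
  cosα=0.9659 sinα=-0.2588 | (3,6) | tMaxX 0.6315 tMaxY 1.2750 | tΔX 1.0353 tΔY 3.8637
    t=0.6315 [x] (4,6)
    t=1.2750 [y] (4,5)
    t=1.6668 [x] (5,5)
    t=2.7021 [x] (6,5)
    t=3.7373 [x] (7,5) — stop
  → r_5 = 3.7373

ranges = [2.4743, 2.7597, 5.5180, 6.1546, 3.7373]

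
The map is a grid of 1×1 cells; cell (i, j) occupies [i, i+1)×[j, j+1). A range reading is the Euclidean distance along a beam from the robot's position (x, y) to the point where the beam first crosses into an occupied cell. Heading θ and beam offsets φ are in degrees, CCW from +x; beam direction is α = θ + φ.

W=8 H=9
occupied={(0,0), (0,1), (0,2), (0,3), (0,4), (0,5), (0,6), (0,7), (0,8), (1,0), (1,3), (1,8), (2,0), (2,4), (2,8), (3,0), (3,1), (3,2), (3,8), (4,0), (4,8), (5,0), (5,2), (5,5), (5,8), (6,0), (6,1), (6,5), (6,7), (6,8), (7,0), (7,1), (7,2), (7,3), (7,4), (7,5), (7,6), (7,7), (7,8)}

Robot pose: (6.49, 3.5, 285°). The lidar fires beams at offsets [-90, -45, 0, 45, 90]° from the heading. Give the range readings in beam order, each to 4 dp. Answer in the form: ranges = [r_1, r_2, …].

ranges = [2.5778, 0.9800, 1.5529, 0.5889, 0.5280]

beam 1: φ=-90°, α=195°
  cosα=-0.9659 sinα=-0.2588 | (6,3) | tMaxX 0.5073 tMaxY 1.9319 | tΔX 1.0353 tΔY 3.8637
    t=0.5073 [x] (5,3)
    t=1.5426 [x] (4,3)
    t=1.9319 [y] (4,2)
    t=2.5778 [x] (3,2) — stop
  → r_1 = 2.5778
beam 2: φ=-45°, α=240°
  cosα=-0.5000 sinα=-0.8660 | (6,3) | tMaxX 0.9800 tMaxY 0.5774 | tΔX 2.0000 tΔY 1.1547
    t=0.5774 [y] (6,2)
    t=0.9800 [x] (5,2) — stop
  → r_2 = 0.9800
beam 3: φ=0°, α=285°
  cosα=0.2588 sinα=-0.9659 | (6,3) | tMaxX 1.9705 tMaxY 0.5176 | tΔX 3.8637 tΔY 1.0353
    t=0.5176 [y] (6,2)
    t=1.5529 [y] (6,1) — stop
  → r_3 = 1.5529
beam 4: φ=45°, α=330°
  cosα=0.8660 sinα=-0.5000 | (6,3) | tMaxX 0.5889 tMaxY 1.0000 | tΔX 1.1547 tΔY 2.0000
    t=0.5889 [x] (7,3) — stop
  → r_4 = 0.5889
beam 5: φ=90°, α=15°
  cosα=0.9659 sinα=0.2588 | (6,3) | tMaxX 0.5280 tMaxY 1.9319 | tΔX 1.0353 tΔY 3.8637
    t=0.5280 [x] (7,3) — stop
  → r_5 = 0.5280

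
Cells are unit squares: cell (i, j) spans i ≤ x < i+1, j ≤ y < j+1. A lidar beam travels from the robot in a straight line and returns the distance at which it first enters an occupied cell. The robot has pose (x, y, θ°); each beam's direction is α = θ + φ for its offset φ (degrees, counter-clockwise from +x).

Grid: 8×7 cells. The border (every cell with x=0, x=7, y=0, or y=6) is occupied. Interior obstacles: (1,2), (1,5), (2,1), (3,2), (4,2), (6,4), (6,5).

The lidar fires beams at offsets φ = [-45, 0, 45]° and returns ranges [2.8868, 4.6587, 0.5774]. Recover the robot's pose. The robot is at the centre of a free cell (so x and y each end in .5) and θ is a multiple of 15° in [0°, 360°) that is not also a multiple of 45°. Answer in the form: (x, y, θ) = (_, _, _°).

The pose lattice has 23·16 = 368 candidates. Test each by forward raycasting.
  (5.5, 3.5, 105°): beam 1 = 1.0000 ≠ 2.8868 ✗
  (1.5, 4.5, 300°): beam 1 = 1.5529 ≠ 2.8868 ✗
  (1.5, 1.5, 165°): beam 1 = 0.5774 ≠ 2.8868 ✗
  (5.5, 4.5, 165°): beam 1 = 1.7321 ≠ 2.8868 ✗
  …
  (5.5, 5.5, 285°): r_1=2.8868, r_2=4.6587, r_3=0.5774 — all match ✓
Only this pose fits every beam.

(x, y, θ) = (5.5, 5.5, 285°)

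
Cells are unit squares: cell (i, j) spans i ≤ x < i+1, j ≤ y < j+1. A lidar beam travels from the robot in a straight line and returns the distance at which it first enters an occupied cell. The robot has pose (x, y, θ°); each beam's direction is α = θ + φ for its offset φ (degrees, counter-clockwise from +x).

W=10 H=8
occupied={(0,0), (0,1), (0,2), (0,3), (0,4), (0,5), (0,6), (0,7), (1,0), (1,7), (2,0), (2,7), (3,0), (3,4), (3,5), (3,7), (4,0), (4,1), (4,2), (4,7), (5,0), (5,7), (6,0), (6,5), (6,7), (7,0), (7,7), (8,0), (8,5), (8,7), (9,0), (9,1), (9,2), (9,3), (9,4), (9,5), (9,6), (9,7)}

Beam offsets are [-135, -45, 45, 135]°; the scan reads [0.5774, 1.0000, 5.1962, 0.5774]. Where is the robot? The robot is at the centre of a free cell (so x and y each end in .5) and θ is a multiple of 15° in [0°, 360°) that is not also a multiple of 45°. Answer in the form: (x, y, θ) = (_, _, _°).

(x, y, θ) = (8.5, 1.5, 105°)

The pose lattice has 42·16 = 672 candidates. Test each by forward raycasting.
  (8.5, 2.5, 300°): beam 1 = 7.7646 ≠ 0.5774 ✗
  (8.5, 3.5, 255°): beam 1 = 4.0415 ≠ 0.5774 ✗
  (5.5, 6.5, 210°): beam 1 = 0.5176 ≠ 0.5774 ✗
  …
  (8.5, 1.5, 105°): r_1=0.5774, r_2=1.0000, r_3=5.1962, r_4=0.5774 — all match ✓
No second candidate reproduces the full scan.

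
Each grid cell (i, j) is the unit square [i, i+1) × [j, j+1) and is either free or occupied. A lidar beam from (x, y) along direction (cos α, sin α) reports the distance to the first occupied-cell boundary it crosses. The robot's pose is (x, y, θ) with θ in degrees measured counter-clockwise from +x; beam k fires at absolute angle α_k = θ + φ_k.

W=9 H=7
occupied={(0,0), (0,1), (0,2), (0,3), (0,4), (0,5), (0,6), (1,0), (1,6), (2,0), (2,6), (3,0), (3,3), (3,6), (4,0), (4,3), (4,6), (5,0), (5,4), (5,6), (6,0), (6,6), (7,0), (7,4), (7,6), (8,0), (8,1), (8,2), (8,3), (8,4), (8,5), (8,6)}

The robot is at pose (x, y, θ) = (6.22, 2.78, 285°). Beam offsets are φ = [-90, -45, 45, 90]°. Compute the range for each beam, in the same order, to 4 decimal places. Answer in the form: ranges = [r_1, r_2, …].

beam 1: φ=-90°, α=195°
  direction (-0.9659, -0.2588); cell (6,2); t to first gridline: x 0.2278, y 3.0137 (then +1.0353 / +3.8637)
    (5,2) via x @ 0.2278
    (4,2) via x @ 1.2630
    (3,2) via x @ 2.2983
    (3,1) via y @ 3.0137
    (2,1) via x @ 3.3336
    (1,1) via x @ 4.3689
    (0,1) via x @ 5.4041  # hit
  → r_1 = 5.4041
beam 2: φ=-45°, α=240°
  direction (-0.5000, -0.8660); cell (6,2); t to first gridline: x 0.4400, y 0.9007 (then +2.0000 / +1.1547)
    (5,2) via x @ 0.4400
    (5,1) via y @ 0.9007
    (5,0) via y @ 2.0554  # hit
  → r_2 = 2.0554
beam 3: φ=45°, α=330°
  direction (0.8660, -0.5000); cell (6,2); t to first gridline: x 0.9007, y 1.5600 (then +1.1547 / +2.0000)
    (7,2) via x @ 0.9007
    (7,1) via y @ 1.5600
    (8,1) via x @ 2.0554  # hit
  → r_3 = 2.0554
beam 4: φ=90°, α=15°
  direction (0.9659, 0.2588); cell (6,2); t to first gridline: x 0.8075, y 0.8500 (then +1.0353 / +3.8637)
    (7,2) via x @ 0.8075
    (7,3) via y @ 0.8500
    (8,3) via x @ 1.8428  # hit
  → r_4 = 1.8428

ranges = [5.4041, 2.0554, 2.0554, 1.8428]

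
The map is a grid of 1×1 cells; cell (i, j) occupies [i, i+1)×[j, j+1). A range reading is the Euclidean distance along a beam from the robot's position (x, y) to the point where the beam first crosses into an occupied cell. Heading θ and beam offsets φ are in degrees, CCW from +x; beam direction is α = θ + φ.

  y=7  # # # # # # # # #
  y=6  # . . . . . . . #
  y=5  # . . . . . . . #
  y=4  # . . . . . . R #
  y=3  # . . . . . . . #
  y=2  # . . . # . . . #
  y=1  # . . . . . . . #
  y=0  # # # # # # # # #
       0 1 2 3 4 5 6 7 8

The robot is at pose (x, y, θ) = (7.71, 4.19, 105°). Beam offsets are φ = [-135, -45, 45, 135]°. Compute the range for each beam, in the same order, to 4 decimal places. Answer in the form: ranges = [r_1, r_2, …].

beam 1: φ=-135°, α=330°
  dir = (cos 330°, sin 330°) = (0.8660, -0.5000); from cell (7,4)
  next x-line at t=0.3349, next y-line at t=0.3800; Δt_x=1.1547, Δt_y=2.0000
    x: enter (8,4) at t=0.3349 ← occupied
  → r_1 = 0.3349
beam 2: φ=-45°, α=60°
  dir = (cos 60°, sin 60°) = (0.5000, 0.8660); from cell (7,4)
  next x-line at t=0.5800, next y-line at t=0.9353; Δt_x=2.0000, Δt_y=1.1547
    x: enter (8,4) at t=0.5800 ← occupied
  → r_2 = 0.5800
beam 3: φ=45°, α=150°
  dir = (cos 150°, sin 150°) = (-0.8660, 0.5000); from cell (7,4)
  next x-line at t=0.8198, next y-line at t=1.6200; Δt_x=1.1547, Δt_y=2.0000
    x: enter (6,4) at t=0.8198
    y: enter (6,5) at t=1.6200
    x: enter (5,5) at t=1.9745
    x: enter (4,5) at t=3.1292
    y: enter (4,6) at t=3.6200
    x: enter (3,6) at t=4.2839
    x: enter (2,6) at t=5.4386
    y: enter (2,7) at t=5.6200 ← occupied
  → r_3 = 5.6200
beam 4: φ=135°, α=240°
  dir = (cos 240°, sin 240°) = (-0.5000, -0.8660); from cell (7,4)
  next x-line at t=1.4200, next y-line at t=0.2194; Δt_x=2.0000, Δt_y=1.1547
    y: enter (7,3) at t=0.2194
    y: enter (7,2) at t=1.3741
    x: enter (6,2) at t=1.4200
    y: enter (6,1) at t=2.5288
    x: enter (5,1) at t=3.4200
    y: enter (5,0) at t=3.6835 ← occupied
  → r_4 = 3.6835

ranges = [0.3349, 0.5800, 5.6200, 3.6835]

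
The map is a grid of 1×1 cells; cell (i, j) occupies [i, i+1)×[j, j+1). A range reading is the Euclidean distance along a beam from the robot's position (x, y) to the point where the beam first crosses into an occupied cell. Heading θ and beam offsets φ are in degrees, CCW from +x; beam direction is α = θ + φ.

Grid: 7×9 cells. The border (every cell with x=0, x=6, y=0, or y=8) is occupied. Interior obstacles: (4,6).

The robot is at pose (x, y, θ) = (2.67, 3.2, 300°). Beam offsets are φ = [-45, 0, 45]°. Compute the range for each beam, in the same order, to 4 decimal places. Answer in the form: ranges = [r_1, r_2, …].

ranges = [2.2776, 2.5403, 3.4475]

beam 1: φ=-45°, α=255°
  d=(-0.2588,-0.9659)  start (2,3)  tX=2.5887 tY=0.2071  stride 1/|dx|=3.8637 1/|dy|=1.0353
    cross y-line → (2,2), t=0.2071
    cross y-line → (2,1), t=1.2423
    cross y-line → (2,0), t=2.2776 (wall)
  → r_1 = 2.2776
beam 2: φ=0°, α=300°
  d=(0.5000,-0.8660)  start (2,3)  tX=0.6600 tY=0.2309  stride 1/|dx|=2.0000 1/|dy|=1.1547
    cross y-line → (2,2), t=0.2309
    cross x-line → (3,2), t=0.6600
    cross y-line → (3,1), t=1.3856
    cross y-line → (3,0), t=2.5403 (wall)
  → r_2 = 2.5403
beam 3: φ=45°, α=345°
  d=(0.9659,-0.2588)  start (2,3)  tX=0.3416 tY=0.7727  stride 1/|dx|=1.0353 1/|dy|=3.8637
    cross x-line → (3,3), t=0.3416
    cross y-line → (3,2), t=0.7727
    cross x-line → (4,2), t=1.3769
    cross x-line → (5,2), t=2.4122
    cross x-line → (6,2), t=3.4475 (wall)
  → r_3 = 3.4475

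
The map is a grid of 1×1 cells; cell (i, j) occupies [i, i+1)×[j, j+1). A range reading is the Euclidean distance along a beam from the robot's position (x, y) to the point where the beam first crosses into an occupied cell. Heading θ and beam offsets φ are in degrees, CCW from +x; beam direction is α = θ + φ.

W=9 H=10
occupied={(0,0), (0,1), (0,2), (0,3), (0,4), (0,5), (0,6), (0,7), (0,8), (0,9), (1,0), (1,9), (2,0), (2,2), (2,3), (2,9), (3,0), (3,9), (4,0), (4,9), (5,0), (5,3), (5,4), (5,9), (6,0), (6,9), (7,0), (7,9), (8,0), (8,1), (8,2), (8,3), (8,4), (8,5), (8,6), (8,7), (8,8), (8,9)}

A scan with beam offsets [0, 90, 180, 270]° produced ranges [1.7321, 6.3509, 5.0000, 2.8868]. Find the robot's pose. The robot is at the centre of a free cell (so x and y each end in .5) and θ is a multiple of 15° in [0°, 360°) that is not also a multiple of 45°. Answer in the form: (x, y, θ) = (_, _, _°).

(x, y, θ) = (2.5, 6.5, 210°)

Candidates: 52 free-cell centres × 16 headings = 832 poses. Raycast each; keep the one whose scan matches to 4 dp.
  (1.5, 7.5, 300°): beam 1 = 7.5056 ≠ 1.7321 ✗
  (3.5, 4.5, 30°): beam 1 = 5.1962 ≠ 1.7321 ✗
  (6.5, 3.5, 285°): beam 1 = 2.5882 ≠ 1.7321 ✗
  (1.5, 4.5, 195°): beam 1 = 0.5176 ≠ 1.7321 ✗
  (3.5, 3.5, 195°): beam 1 = 0.5176 ≠ 1.7321 ✗
  …
  (2.5, 6.5, 210°): r_1=1.7321, r_2=6.3509, r_3=5.0000, r_4=2.8868 — all match ✓
Only this pose fits every beam.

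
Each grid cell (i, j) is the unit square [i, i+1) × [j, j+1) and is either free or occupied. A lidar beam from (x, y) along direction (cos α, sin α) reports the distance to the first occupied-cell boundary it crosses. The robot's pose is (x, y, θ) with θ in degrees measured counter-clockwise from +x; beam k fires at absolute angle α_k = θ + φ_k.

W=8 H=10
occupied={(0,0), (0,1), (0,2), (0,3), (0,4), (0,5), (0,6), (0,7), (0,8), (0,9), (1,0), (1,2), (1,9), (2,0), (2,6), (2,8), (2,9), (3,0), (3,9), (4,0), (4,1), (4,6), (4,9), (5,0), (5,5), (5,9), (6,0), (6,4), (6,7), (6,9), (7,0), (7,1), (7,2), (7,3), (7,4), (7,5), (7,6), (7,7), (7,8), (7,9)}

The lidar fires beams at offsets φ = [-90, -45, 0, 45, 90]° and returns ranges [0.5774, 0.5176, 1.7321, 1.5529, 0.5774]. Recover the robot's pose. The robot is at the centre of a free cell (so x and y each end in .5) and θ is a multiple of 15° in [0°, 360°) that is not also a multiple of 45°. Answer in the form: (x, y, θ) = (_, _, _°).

(x, y, θ) = (2.5, 7.5, 150°)

Candidates: 40 free-cell centres × 16 headings = 640 poses. Raycast each; keep the one whose scan matches to 4 dp.
  (6.5, 5.5, 300°): beam 3 = 0.5774 ≠ 1.7321 ✗
  (1.5, 5.5, 345°): beam 1 = 1.9319 ≠ 0.5774 ✗
  (1.5, 8.5, 210°): beam 3 = 0.5774 ≠ 1.7321 ✗
  (4.5, 3.5, 120°): beam 1 = 1.7321 ≠ 0.5774 ✗
  …
  (2.5, 7.5, 150°): r_1=0.5774, r_2=0.5176, r_3=1.7321, r_4=1.5529, r_5=0.5774 — all match ✓
Unique over the lattice → pose = (2.5, 7.5, 150°).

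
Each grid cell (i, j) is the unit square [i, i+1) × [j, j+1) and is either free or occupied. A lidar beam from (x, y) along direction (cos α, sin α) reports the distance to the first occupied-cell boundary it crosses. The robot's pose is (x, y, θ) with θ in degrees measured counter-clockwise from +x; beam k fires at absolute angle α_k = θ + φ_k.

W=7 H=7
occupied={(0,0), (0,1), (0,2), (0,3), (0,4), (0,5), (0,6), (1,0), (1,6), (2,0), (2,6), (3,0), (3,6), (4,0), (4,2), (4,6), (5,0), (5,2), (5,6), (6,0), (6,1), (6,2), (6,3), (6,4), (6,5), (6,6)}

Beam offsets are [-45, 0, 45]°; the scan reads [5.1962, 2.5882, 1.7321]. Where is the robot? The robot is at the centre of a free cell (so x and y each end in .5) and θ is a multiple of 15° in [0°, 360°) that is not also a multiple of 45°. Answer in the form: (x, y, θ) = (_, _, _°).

(x, y, θ) = (4.5, 5.5, 285°)

The pose lattice has 23·16 = 368 candidates. Test each by forward raycasting.
  (3.5, 1.5, 240°): beam 1 = 1.9319 ≠ 5.1962 ✗
  (1.5, 5.5, 285°): beam 1 = 1.0000 ≠ 5.1962 ✗
  (4.5, 3.5, 330°): beam 1 = 0.5176 ≠ 5.1962 ✗
  …
  (4.5, 5.5, 285°): r_1=5.1962, r_2=2.5882, r_3=1.7321 — all match ✓
Only this pose fits every beam.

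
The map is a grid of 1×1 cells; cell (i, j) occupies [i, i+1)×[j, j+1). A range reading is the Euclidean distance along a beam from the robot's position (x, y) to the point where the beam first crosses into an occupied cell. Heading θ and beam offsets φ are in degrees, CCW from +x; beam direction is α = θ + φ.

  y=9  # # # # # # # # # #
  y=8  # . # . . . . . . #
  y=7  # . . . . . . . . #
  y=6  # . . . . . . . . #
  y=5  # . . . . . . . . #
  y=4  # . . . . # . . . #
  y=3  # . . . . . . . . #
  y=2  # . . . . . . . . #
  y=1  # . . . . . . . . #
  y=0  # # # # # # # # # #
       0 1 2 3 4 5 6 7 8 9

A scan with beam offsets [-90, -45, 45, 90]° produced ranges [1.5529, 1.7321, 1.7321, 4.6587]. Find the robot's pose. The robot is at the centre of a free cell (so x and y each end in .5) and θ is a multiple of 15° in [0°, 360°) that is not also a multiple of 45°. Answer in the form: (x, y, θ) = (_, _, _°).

(x, y, θ) = (7.5, 7.5, 75°)

Candidates: 62 free-cell centres × 16 headings = 992 poses. Raycast each; keep the one whose scan matches to 4 dp.
  (5.5, 8.5, 150°): beam 1 = 0.5774 ≠ 1.5529 ✗
  (1.5, 5.5, 210°): beam 1 = 1.0000 ≠ 1.5529 ✗
  (5.5, 2.5, 150°): beam 1 = 7.0000 ≠ 1.5529 ✗
  (6.5, 2.5, 255°): beam 1 = 5.6940 ≠ 1.5529 ✗
  …
  (7.5, 7.5, 75°): r_1=1.5529, r_2=1.7321, r_3=1.7321, r_4=4.6587 — all match ✓
Only this pose fits every beam.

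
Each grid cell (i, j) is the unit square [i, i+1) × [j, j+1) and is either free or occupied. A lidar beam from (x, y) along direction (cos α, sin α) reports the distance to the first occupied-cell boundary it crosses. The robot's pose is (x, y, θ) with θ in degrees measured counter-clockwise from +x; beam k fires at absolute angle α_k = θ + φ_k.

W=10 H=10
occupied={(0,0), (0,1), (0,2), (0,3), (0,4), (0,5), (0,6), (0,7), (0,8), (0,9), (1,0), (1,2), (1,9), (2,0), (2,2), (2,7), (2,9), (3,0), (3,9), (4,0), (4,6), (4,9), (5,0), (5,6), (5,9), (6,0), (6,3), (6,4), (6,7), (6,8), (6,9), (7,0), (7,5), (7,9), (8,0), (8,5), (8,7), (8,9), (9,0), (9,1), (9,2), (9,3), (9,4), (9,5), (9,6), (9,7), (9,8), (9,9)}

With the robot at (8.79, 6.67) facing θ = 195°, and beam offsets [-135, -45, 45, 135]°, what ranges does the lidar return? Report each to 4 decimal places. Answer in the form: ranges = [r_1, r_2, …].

ranges = [0.3811, 0.6600, 0.7736, 0.2425]

beam 1: φ=-135°, α=60°
  d=(0.5000,0.8660)  start (8,6)  tX=0.4200 tY=0.3811  stride 1/|dx|=2.0000 1/|dy|=1.1547
    cross y-line → (8,7), t=0.3811 (wall)
  → r_1 = 0.3811
beam 2: φ=-45°, α=150°
  d=(-0.8660,0.5000)  start (8,6)  tX=0.9122 tY=0.6600  stride 1/|dx|=1.1547 1/|dy|=2.0000
    cross y-line → (8,7), t=0.6600 (wall)
  → r_2 = 0.6600
beam 3: φ=45°, α=240°
  d=(-0.5000,-0.8660)  start (8,6)  tX=1.5800 tY=0.7736  stride 1/|dx|=2.0000 1/|dy|=1.1547
    cross y-line → (8,5), t=0.7736 (wall)
  → r_3 = 0.7736
beam 4: φ=135°, α=330°
  d=(0.8660,-0.5000)  start (8,6)  tX=0.2425 tY=1.3400  stride 1/|dx|=1.1547 1/|dy|=2.0000
    cross x-line → (9,6), t=0.2425 (wall)
  → r_4 = 0.2425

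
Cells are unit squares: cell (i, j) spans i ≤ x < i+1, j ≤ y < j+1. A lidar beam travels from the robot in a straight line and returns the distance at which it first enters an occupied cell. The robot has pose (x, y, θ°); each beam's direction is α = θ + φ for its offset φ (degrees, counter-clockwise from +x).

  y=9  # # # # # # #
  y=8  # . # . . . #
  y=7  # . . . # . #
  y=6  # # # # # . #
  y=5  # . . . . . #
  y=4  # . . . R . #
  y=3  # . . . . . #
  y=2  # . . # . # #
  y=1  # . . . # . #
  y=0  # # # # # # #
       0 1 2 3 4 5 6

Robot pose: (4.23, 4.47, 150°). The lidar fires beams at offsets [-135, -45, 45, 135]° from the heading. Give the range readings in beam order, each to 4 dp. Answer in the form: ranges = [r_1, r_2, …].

ranges = [1.8324, 1.5840, 3.3439, 2.5571]

beam 1: φ=-135°, α=15°
  d=(0.9659,0.2588)  start (4,4)  tX=0.7972 tY=2.0478  stride 1/|dx|=1.0353 1/|dy|=3.8637
    cross x-line → (5,4), t=0.7972
    cross x-line → (6,4), t=1.8324 (wall)
  → r_1 = 1.8324
beam 2: φ=-45°, α=105°
  d=(-0.2588,0.9659)  start (4,4)  tX=0.8887 tY=0.5487  stride 1/|dx|=3.8637 1/|dy|=1.0353
    cross y-line → (4,5), t=0.5487
    cross x-line → (3,5), t=0.8887
    cross y-line → (3,6), t=1.5840 (wall)
  → r_2 = 1.5840
beam 3: φ=45°, α=195°
  d=(-0.9659,-0.2588)  start (4,4)  tX=0.2381 tY=1.8159  stride 1/|dx|=1.0353 1/|dy|=3.8637
    cross x-line → (3,4), t=0.2381
    cross x-line → (2,4), t=1.2734
    cross y-line → (2,3), t=1.8159
    cross x-line → (1,3), t=2.3087
    cross x-line → (0,3), t=3.3439 (wall)
  → r_3 = 3.3439
beam 4: φ=135°, α=285°
  d=(0.2588,-0.9659)  start (4,4)  tX=2.9751 tY=0.4866  stride 1/|dx|=3.8637 1/|dy|=1.0353
    cross y-line → (4,3), t=0.4866
    cross y-line → (4,2), t=1.5219
    cross y-line → (4,1), t=2.5571 (wall)
  → r_4 = 2.5571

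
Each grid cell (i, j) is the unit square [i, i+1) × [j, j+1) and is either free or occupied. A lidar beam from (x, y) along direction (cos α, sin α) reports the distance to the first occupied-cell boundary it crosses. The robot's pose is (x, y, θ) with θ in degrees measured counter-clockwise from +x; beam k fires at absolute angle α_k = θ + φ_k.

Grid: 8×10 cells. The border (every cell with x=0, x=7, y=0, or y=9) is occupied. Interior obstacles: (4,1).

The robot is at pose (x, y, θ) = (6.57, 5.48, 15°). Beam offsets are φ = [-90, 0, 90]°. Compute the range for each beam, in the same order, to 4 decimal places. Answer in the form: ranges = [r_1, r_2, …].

beam 1: φ=-90°, α=285°
  dir = (cos 285°, sin 285°) = (0.2588, -0.9659); from cell (6,5)
  next x-line at t=1.6614, next y-line at t=0.4969; Δt_x=3.8637, Δt_y=1.0353
    y: enter (6,4) at t=0.4969
    y: enter (6,3) at t=1.5322
    x: enter (7,3) at t=1.6614 ← occupied
  → r_1 = 1.6614
beam 2: φ=0°, α=15°
  dir = (cos 15°, sin 15°) = (0.9659, 0.2588); from cell (6,5)
  next x-line at t=0.4452, next y-line at t=2.0091; Δt_x=1.0353, Δt_y=3.8637
    x: enter (7,5) at t=0.4452 ← occupied
  → r_2 = 0.4452
beam 3: φ=90°, α=105°
  dir = (cos 105°, sin 105°) = (-0.2588, 0.9659); from cell (6,5)
  next x-line at t=2.2023, next y-line at t=0.5383; Δt_x=3.8637, Δt_y=1.0353
    y: enter (6,6) at t=0.5383
    y: enter (6,7) at t=1.5736
    x: enter (5,7) at t=2.2023
    y: enter (5,8) at t=2.6089
    y: enter (5,9) at t=3.6442 ← occupied
  → r_3 = 3.6442

ranges = [1.6614, 0.4452, 3.6442]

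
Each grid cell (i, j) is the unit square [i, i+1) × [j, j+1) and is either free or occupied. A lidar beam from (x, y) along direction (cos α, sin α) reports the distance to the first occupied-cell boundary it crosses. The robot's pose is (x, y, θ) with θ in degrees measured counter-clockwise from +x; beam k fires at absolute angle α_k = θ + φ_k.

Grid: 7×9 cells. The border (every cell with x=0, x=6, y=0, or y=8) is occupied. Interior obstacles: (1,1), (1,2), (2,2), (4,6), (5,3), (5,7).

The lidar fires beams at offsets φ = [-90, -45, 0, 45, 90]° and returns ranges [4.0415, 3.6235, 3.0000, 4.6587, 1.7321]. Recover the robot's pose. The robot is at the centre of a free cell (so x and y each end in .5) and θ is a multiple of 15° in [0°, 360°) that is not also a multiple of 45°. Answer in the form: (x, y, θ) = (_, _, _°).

(x, y, θ) = (2.5, 3.5, 60°)

Enumerate (i+0.5, j+0.5, θ) over the 29 free cells and 16 admissible headings. For each, cast all 5 beams and compare to the given ranges.
  (2.5, 4.5, 195°): beam 1 = 3.6235 ≠ 4.0415 ✗
  (3.5, 3.5, 15°): beam 1 = 2.5882 ≠ 4.0415 ✗
  (1.5, 7.5, 255°): beam 1 = 0.5176 ≠ 4.0415 ✗
  …
  (2.5, 3.5, 60°): r_1=4.0415, r_2=3.6235, r_3=3.0000, r_4=4.6587, r_5=1.7321 — all match ✓
Only this pose fits every beam.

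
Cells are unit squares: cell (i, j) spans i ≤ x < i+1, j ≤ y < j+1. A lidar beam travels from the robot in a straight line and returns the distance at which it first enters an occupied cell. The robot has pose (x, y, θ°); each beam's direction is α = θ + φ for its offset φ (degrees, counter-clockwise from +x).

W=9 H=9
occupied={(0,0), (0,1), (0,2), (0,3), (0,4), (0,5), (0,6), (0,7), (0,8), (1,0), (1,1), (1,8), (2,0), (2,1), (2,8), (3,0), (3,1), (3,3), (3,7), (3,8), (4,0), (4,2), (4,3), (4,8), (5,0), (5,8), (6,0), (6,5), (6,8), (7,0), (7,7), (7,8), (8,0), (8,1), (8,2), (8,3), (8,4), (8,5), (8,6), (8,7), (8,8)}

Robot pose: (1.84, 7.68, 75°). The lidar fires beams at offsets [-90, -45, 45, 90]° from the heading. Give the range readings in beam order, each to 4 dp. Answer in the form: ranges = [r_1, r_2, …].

beam 1: φ=-90°, α=345°
  d=(0.9659,-0.2588)  start (1,7)  tX=0.1656 tY=2.6273  stride 1/|dx|=1.0353 1/|dy|=3.8637
    cross x-line → (2,7), t=0.1656
    cross x-line → (3,7), t=1.2009 (wall)
  → r_1 = 1.2009
beam 2: φ=-45°, α=30°
  d=(0.8660,0.5000)  start (1,7)  tX=0.1848 tY=0.6400  stride 1/|dx|=1.1547 1/|dy|=2.0000
    cross x-line → (2,7), t=0.1848
    cross y-line → (2,8), t=0.6400 (wall)
  → r_2 = 0.6400
beam 3: φ=45°, α=120°
  d=(-0.5000,0.8660)  start (1,7)  tX=1.6800 tY=0.3695  stride 1/|dx|=2.0000 1/|dy|=1.1547
    cross y-line → (1,8), t=0.3695 (wall)
  → r_3 = 0.3695
beam 4: φ=90°, α=165°
  d=(-0.9659,0.2588)  start (1,7)  tX=0.8696 tY=1.2364  stride 1/|dx|=1.0353 1/|dy|=3.8637
    cross x-line → (0,7), t=0.8696 (wall)
  → r_4 = 0.8696

ranges = [1.2009, 0.6400, 0.3695, 0.8696]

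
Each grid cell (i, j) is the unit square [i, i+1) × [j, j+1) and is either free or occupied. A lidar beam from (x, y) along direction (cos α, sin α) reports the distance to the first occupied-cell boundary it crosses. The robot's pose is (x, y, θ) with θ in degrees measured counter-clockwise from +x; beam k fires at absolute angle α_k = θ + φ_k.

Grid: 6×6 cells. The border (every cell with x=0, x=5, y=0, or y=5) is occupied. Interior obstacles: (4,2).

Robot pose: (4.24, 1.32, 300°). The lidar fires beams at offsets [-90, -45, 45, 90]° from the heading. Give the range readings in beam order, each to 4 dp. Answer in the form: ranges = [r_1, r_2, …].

ranges = [0.6400, 0.3313, 0.7868, 0.8776]

beam 1: φ=-90°, α=210°
  d=(-0.8660,-0.5000)  start (4,1)  tX=0.2771 tY=0.6400  stride 1/|dx|=1.1547 1/|dy|=2.0000
    cross x-line → (3,1), t=0.2771
    cross y-line → (3,0), t=0.6400 (wall)
  → r_1 = 0.6400
beam 2: φ=-45°, α=255°
  d=(-0.2588,-0.9659)  start (4,1)  tX=0.9273 tY=0.3313  stride 1/|dx|=3.8637 1/|dy|=1.0353
    cross y-line → (4,0), t=0.3313 (wall)
  → r_2 = 0.3313
beam 3: φ=45°, α=345°
  d=(0.9659,-0.2588)  start (4,1)  tX=0.7868 tY=1.2364  stride 1/|dx|=1.0353 1/|dy|=3.8637
    cross x-line → (5,1), t=0.7868 (wall)
  → r_3 = 0.7868
beam 4: φ=90°, α=30°
  d=(0.8660,0.5000)  start (4,1)  tX=0.8776 tY=1.3600  stride 1/|dx|=1.1547 1/|dy|=2.0000
    cross x-line → (5,1), t=0.8776 (wall)
  → r_4 = 0.8776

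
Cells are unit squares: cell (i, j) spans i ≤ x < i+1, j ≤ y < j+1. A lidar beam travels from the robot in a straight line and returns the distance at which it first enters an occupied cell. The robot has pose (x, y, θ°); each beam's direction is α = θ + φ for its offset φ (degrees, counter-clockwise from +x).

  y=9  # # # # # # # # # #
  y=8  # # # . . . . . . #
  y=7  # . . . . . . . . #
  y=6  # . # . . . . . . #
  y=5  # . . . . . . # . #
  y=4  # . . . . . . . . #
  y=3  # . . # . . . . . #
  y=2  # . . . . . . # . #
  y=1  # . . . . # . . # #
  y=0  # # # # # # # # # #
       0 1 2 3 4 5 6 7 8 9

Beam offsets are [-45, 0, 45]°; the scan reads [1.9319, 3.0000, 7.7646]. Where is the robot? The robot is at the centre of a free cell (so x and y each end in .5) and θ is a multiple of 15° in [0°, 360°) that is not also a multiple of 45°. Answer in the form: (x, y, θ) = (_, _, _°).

Enumerate (i+0.5, j+0.5, θ) over the 56 free cells and 16 admissible headings. For each, cast all 3 beams and compare to the given ranges.
  (8.5, 3.5, 240°): beam 1 = 7.7646 ≠ 1.9319 ✗
  (8.5, 8.5, 105°): beam 1 = 0.5774 ≠ 1.9319 ✗
  (5.5, 8.5, 60°): beam 2 = 0.5774 ≠ 3.0000 ✗
  (8.5, 2.5, 210°): beam 1 = 0.5176 ≠ 1.9319 ✗
  …
  (5.5, 8.5, 210°): r_1=1.9319, r_2=3.0000, r_3=7.7646 — all match ✓
No second candidate reproduces the full scan.

(x, y, θ) = (5.5, 8.5, 210°)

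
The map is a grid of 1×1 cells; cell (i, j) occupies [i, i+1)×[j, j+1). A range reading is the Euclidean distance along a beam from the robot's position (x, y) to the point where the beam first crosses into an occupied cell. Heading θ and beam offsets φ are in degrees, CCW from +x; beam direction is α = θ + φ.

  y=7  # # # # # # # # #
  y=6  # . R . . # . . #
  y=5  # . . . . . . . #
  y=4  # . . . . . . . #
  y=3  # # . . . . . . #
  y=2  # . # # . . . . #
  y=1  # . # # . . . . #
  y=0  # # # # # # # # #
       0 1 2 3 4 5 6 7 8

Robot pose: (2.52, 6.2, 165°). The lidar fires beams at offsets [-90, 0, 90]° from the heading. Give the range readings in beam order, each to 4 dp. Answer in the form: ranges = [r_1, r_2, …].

beam 1: φ=-90°, α=75°
  cosα=0.2588 sinα=0.9659 | (2,6) | tMaxX 1.8546 tMaxY 0.8282 | tΔX 3.8637 tΔY 1.0353
    t=0.8282 [y] (2,7) — stop
  → r_1 = 0.8282
beam 2: φ=0°, α=165°
  cosα=-0.9659 sinα=0.2588 | (2,6) | tMaxX 0.5383 tMaxY 3.0910 | tΔX 1.0353 tΔY 3.8637
    t=0.5383 [x] (1,6)
    t=1.5736 [x] (0,6) — stop
  → r_2 = 1.5736
beam 3: φ=90°, α=255°
  cosα=-0.2588 sinα=-0.9659 | (2,6) | tMaxX 2.0091 tMaxY 0.2071 | tΔX 3.8637 tΔY 1.0353
    t=0.2071 [y] (2,5)
    t=1.2423 [y] (2,4)
    t=2.0091 [x] (1,4)
    t=2.2776 [y] (1,3) — stop
  → r_3 = 2.2776

ranges = [0.8282, 1.5736, 2.2776]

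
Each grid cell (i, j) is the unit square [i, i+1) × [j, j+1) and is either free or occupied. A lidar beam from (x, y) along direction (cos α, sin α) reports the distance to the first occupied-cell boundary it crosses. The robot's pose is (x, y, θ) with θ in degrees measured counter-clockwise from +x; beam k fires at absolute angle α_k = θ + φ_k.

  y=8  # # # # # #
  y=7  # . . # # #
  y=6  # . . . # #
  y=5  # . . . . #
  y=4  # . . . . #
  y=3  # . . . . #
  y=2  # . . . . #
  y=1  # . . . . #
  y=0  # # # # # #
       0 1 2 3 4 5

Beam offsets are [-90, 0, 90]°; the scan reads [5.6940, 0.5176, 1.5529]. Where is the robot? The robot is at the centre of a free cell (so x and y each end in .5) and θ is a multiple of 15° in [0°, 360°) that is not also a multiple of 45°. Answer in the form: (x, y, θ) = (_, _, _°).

The pose lattice has 25·16 = 400 candidates. Test each by forward raycasting.
  (2.5, 2.5, 150°): beam 1 = 4.0415 ≠ 5.6940 ✗
  (2.5, 1.5, 30°): beam 1 = 0.5774 ≠ 5.6940 ✗
  (1.5, 1.5, 30°): beam 1 = 0.5774 ≠ 5.6940 ✗
  (2.5, 7.5, 210°): beam 1 = 0.5774 ≠ 5.6940 ✗
  …
  (1.5, 2.5, 165°): r_1=5.6940, r_2=0.5176, r_3=1.5529 — all match ✓
No second candidate reproduces the full scan.

(x, y, θ) = (1.5, 2.5, 165°)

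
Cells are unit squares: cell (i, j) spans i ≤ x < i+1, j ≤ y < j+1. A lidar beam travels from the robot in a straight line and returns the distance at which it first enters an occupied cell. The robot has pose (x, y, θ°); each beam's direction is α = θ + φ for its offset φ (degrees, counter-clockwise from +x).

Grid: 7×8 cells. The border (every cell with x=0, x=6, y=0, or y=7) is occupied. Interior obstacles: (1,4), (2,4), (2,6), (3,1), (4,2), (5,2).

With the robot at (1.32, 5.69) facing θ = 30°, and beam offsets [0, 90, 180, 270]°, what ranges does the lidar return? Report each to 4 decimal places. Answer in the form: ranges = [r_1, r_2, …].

beam 1: φ=0°, α=30°
  direction (0.8660, 0.5000); cell (1,5); t to first gridline: x 0.7852, y 0.6200 (then +1.1547 / +2.0000)
    (1,6) via y @ 0.6200
    (2,6) via x @ 0.7852  # hit
  → r_1 = 0.7852
beam 2: φ=90°, α=120°
  direction (-0.5000, 0.8660); cell (1,5); t to first gridline: x 0.6400, y 0.3580 (then +2.0000 / +1.1547)
    (1,6) via y @ 0.3580
    (0,6) via x @ 0.6400  # hit
  → r_2 = 0.6400
beam 3: φ=180°, α=210°
  direction (-0.8660, -0.5000); cell (1,5); t to first gridline: x 0.3695, y 1.3800 (then +1.1547 / +2.0000)
    (0,5) via x @ 0.3695  # hit
  → r_3 = 0.3695
beam 4: φ=270°, α=300°
  direction (0.5000, -0.8660); cell (1,5); t to first gridline: x 1.3600, y 0.7967 (then +2.0000 / +1.1547)
    (1,4) via y @ 0.7967  # hit
  → r_4 = 0.7967

ranges = [0.7852, 0.6400, 0.3695, 0.7967]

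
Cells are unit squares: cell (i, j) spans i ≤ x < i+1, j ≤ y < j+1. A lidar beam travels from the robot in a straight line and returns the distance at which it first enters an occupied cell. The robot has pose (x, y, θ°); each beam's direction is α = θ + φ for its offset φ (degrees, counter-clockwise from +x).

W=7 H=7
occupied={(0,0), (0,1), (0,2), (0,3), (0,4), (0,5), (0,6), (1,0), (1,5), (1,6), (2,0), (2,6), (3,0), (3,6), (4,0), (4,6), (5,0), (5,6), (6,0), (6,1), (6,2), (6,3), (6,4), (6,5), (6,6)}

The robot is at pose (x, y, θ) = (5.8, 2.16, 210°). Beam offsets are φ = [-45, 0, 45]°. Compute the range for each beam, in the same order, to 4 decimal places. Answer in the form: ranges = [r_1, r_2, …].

ranges = [4.9693, 2.3200, 1.2009]

beam 1: φ=-45°, α=165°
  direction (-0.9659, 0.2588); cell (5,2); t to first gridline: x 0.8282, y 3.2455 (then +1.0353 / +3.8637)
    (4,2) via x @ 0.8282
    (3,2) via x @ 1.8635
    (2,2) via x @ 2.8988
    (2,3) via y @ 3.2455
    (1,3) via x @ 3.9340
    (0,3) via x @ 4.9693  # hit
  → r_1 = 4.9693
beam 2: φ=0°, α=210°
  direction (-0.8660, -0.5000); cell (5,2); t to first gridline: x 0.9238, y 0.3200 (then +1.1547 / +2.0000)
    (5,1) via y @ 0.3200
    (4,1) via x @ 0.9238
    (3,1) via x @ 2.0785
    (3,0) via y @ 2.3200  # hit
  → r_2 = 2.3200
beam 3: φ=45°, α=255°
  direction (-0.2588, -0.9659); cell (5,2); t to first gridline: x 3.0910, y 0.1656 (then +3.8637 / +1.0353)
    (5,1) via y @ 0.1656
    (5,0) via y @ 1.2009  # hit
  → r_3 = 1.2009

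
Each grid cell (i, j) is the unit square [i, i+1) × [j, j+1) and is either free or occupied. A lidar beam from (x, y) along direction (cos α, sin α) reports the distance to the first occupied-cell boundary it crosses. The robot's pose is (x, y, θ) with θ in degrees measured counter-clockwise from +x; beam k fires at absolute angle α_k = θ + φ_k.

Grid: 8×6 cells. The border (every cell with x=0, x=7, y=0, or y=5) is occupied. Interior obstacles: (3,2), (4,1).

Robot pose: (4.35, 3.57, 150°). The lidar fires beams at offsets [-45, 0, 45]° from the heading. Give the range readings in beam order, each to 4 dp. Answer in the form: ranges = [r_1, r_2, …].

beam 1: φ=-45°, α=105°
  direction (-0.2588, 0.9659); cell (4,3); t to first gridline: x 1.3523, y 0.4452 (then +3.8637 / +1.0353)
    (4,4) via y @ 0.4452
    (3,4) via x @ 1.3523
    (3,5) via y @ 1.4804  # hit
  → r_1 = 1.4804
beam 2: φ=0°, α=150°
  direction (-0.8660, 0.5000); cell (4,3); t to first gridline: x 0.4041, y 0.8600 (then +1.1547 / +2.0000)
    (3,3) via x @ 0.4041
    (3,4) via y @ 0.8600
    (2,4) via x @ 1.5588
    (1,4) via x @ 2.7135
    (1,5) via y @ 2.8600  # hit
  → r_2 = 2.8600
beam 3: φ=45°, α=195°
  direction (-0.9659, -0.2588); cell (4,3); t to first gridline: x 0.3623, y 2.2023 (then +1.0353 / +3.8637)
    (3,3) via x @ 0.3623
    (2,3) via x @ 1.3976
    (2,2) via y @ 2.2023
    (1,2) via x @ 2.4329
    (0,2) via x @ 3.4682  # hit
  → r_3 = 3.4682

ranges = [1.4804, 2.8600, 3.4682]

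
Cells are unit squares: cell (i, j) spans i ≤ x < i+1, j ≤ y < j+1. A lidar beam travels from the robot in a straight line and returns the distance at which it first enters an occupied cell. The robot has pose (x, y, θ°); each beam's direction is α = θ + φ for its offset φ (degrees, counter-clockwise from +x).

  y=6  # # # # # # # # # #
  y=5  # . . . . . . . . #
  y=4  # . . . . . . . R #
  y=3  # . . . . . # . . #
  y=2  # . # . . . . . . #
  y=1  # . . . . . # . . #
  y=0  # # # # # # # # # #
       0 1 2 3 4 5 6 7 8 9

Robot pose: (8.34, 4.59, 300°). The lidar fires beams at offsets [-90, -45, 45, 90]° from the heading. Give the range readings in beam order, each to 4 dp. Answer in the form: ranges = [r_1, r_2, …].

beam 1: φ=-90°, α=210°
  d=(-0.8660,-0.5000)  start (8,4)  tX=0.3926 tY=1.1800  stride 1/|dx|=1.1547 1/|dy|=2.0000
    cross x-line → (7,4), t=0.3926
    cross y-line → (7,3), t=1.1800
    cross x-line → (6,3), t=1.5473 (wall)
  → r_1 = 1.5473
beam 2: φ=-45°, α=255°
  d=(-0.2588,-0.9659)  start (8,4)  tX=1.3137 tY=0.6108  stride 1/|dx|=3.8637 1/|dy|=1.0353
    cross y-line → (8,3), t=0.6108
    cross x-line → (7,3), t=1.3137
    cross y-line → (7,2), t=1.6461
    cross y-line → (7,1), t=2.6814
    cross y-line → (7,0), t=3.7166 (wall)
  → r_2 = 3.7166
beam 3: φ=45°, α=345°
  d=(0.9659,-0.2588)  start (8,4)  tX=0.6833 tY=2.2796  stride 1/|dx|=1.0353 1/|dy|=3.8637
    cross x-line → (9,4), t=0.6833 (wall)
  → r_3 = 0.6833
beam 4: φ=90°, α=30°
  d=(0.8660,0.5000)  start (8,4)  tX=0.7621 tY=0.8200  stride 1/|dx|=1.1547 1/|dy|=2.0000
    cross x-line → (9,4), t=0.7621 (wall)
  → r_4 = 0.7621

ranges = [1.5473, 3.7166, 0.6833, 0.7621]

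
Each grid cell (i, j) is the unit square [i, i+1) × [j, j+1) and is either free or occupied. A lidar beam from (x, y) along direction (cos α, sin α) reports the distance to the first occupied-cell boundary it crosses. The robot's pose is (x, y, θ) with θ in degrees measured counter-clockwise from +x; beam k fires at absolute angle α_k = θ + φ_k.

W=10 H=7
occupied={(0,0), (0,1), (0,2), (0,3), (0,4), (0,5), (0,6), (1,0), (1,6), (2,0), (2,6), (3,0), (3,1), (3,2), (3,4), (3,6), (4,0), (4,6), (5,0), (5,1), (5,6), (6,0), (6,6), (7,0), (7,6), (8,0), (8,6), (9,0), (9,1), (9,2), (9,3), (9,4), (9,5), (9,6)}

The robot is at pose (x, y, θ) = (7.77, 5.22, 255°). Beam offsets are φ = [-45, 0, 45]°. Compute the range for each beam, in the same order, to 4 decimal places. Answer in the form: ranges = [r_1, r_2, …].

ranges = [4.4400, 4.3689, 2.4600]

beam 1: φ=-45°, α=210°
  d=(-0.8660,-0.5000)  start (7,5)  tX=0.8891 tY=0.4400  stride 1/|dx|=1.1547 1/|dy|=2.0000
    cross y-line → (7,4), t=0.4400
    cross x-line → (6,4), t=0.8891
    cross x-line → (5,4), t=2.0438
    cross y-line → (5,3), t=2.4400
    cross x-line → (4,3), t=3.1985
    cross x-line → (3,3), t=4.3532
    cross y-line → (3,2), t=4.4400 (wall)
  → r_1 = 4.4400
beam 2: φ=0°, α=255°
  d=(-0.2588,-0.9659)  start (7,5)  tX=2.9751 tY=0.2278  stride 1/|dx|=3.8637 1/|dy|=1.0353
    cross y-line → (7,4), t=0.2278
    cross y-line → (7,3), t=1.2630
    cross y-line → (7,2), t=2.2983
    cross x-line → (6,2), t=2.9751
    cross y-line → (6,1), t=3.3336
    cross y-line → (6,0), t=4.3689 (wall)
  → r_2 = 4.3689
beam 3: φ=45°, α=300°
  d=(0.5000,-0.8660)  start (7,5)  tX=0.4600 tY=0.2540  stride 1/|dx|=2.0000 1/|dy|=1.1547
    cross y-line → (7,4), t=0.2540
    cross x-line → (8,4), t=0.4600
    cross y-line → (8,3), t=1.4087
    cross x-line → (9,3), t=2.4600 (wall)
  → r_3 = 2.4600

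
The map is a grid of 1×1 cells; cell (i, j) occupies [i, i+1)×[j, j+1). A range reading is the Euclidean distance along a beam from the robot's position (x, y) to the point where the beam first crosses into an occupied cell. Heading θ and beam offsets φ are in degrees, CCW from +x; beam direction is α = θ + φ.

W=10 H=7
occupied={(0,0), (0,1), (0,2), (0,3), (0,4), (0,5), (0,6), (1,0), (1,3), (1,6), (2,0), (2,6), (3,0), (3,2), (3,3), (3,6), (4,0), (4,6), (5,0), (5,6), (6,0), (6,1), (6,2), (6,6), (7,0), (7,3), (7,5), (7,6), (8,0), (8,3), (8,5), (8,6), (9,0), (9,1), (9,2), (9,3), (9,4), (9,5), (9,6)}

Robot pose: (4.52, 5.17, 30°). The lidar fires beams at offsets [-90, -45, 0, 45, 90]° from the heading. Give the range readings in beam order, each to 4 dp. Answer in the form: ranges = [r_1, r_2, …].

beam 1: φ=-90°, α=300°
  d=(0.5000,-0.8660)  start (4,5)  tX=0.9600 tY=0.1963  stride 1/|dx|=2.0000 1/|dy|=1.1547
    cross y-line → (4,4), t=0.1963
    cross x-line → (5,4), t=0.9600
    cross y-line → (5,3), t=1.3510
    cross y-line → (5,2), t=2.5057
    cross x-line → (6,2), t=2.9600 (wall)
  → r_1 = 2.9600
beam 2: φ=-45°, α=345°
  d=(0.9659,-0.2588)  start (4,5)  tX=0.4969 tY=0.6568  stride 1/|dx|=1.0353 1/|dy|=3.8637
    cross x-line → (5,5), t=0.4969
    cross y-line → (5,4), t=0.6568
    cross x-line → (6,4), t=1.5322
    cross x-line → (7,4), t=2.5675
    cross x-line → (8,4), t=3.6028
    cross y-line → (8,3), t=4.5205 (wall)
  → r_2 = 4.5205
beam 3: φ=0°, α=30°
  d=(0.8660,0.5000)  start (4,5)  tX=0.5543 tY=1.6600  stride 1/|dx|=1.1547 1/|dy|=2.0000
    cross x-line → (5,5), t=0.5543
    cross y-line → (5,6), t=1.6600 (wall)
  → r_3 = 1.6600
beam 4: φ=45°, α=75°
  d=(0.2588,0.9659)  start (4,5)  tX=1.8546 tY=0.8593  stride 1/|dx|=3.8637 1/|dy|=1.0353
    cross y-line → (4,6), t=0.8593 (wall)
  → r_4 = 0.8593
beam 5: φ=90°, α=120°
  d=(-0.5000,0.8660)  start (4,5)  tX=1.0400 tY=0.9584  stride 1/|dx|=2.0000 1/|dy|=1.1547
    cross y-line → (4,6), t=0.9584 (wall)
  → r_5 = 0.9584

ranges = [2.9600, 4.5205, 1.6600, 0.8593, 0.9584]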